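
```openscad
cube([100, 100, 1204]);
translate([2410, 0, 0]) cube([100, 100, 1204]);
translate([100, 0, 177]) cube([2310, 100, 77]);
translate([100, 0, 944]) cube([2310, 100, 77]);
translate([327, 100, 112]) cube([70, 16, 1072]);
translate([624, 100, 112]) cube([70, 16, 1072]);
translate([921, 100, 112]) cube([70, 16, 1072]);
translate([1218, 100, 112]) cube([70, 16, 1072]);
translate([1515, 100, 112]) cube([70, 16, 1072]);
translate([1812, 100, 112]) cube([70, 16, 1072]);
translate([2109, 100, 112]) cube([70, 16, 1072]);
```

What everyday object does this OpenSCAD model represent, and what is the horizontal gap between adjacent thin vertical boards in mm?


A fence section. The picket gap is 227 mm.

Two posts, two rails, 7 pickets — a fence section. Span 2310 mm holds 7 pickets of 70 mm with 8 equal gaps: ⌊(2310 − 7·70) / 8⌋ = 227 mm.


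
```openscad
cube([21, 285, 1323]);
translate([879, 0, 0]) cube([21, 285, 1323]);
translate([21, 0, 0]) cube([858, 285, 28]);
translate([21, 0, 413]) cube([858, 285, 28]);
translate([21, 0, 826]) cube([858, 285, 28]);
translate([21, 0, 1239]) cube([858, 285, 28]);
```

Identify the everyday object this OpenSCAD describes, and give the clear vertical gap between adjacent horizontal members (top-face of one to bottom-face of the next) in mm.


A bookshelf. The clear shelf gap is 385 mm.

Two tall side panels with 4 horizontal boards between them — a bookshelf. The first two shelf undersides are at z = 0 and z = 413; with shelf thickness 28, the clear gap is 413 − 0 − 28 = 385 mm.


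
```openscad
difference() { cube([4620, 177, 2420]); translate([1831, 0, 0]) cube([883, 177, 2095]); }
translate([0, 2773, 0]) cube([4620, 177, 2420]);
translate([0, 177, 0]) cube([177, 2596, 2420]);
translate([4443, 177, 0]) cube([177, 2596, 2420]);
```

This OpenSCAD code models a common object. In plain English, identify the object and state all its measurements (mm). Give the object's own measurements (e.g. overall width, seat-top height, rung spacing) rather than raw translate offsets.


A single room: four walls, each 2420 mm tall and 177 mm thick, enclosing an outside footprint 4620×2950 mm (x × y), no floor or roof. The front and back walls (−y and +y sides) run the full x-width; the side walls fit between their inner faces. A door opening 883 mm wide and 2095 mm tall is cut through the front wall from the floor up, its −x edge 1831 mm from the wall's −x end.


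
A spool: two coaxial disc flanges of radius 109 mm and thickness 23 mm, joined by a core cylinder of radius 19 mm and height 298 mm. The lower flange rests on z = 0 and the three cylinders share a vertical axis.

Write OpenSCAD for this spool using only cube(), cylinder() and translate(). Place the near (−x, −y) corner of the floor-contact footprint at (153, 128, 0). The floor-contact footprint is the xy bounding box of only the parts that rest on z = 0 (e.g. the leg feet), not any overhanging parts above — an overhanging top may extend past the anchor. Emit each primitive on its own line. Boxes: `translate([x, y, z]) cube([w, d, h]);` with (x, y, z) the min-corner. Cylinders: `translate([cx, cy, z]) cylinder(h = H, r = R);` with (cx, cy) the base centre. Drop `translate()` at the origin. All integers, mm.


translate([262, 237, 0]) cylinder(h = 23, r = 109);
translate([262, 237, 23]) cylinder(h = 298, r = 19);
translate([262, 237, 321]) cylinder(h = 23, r = 109);


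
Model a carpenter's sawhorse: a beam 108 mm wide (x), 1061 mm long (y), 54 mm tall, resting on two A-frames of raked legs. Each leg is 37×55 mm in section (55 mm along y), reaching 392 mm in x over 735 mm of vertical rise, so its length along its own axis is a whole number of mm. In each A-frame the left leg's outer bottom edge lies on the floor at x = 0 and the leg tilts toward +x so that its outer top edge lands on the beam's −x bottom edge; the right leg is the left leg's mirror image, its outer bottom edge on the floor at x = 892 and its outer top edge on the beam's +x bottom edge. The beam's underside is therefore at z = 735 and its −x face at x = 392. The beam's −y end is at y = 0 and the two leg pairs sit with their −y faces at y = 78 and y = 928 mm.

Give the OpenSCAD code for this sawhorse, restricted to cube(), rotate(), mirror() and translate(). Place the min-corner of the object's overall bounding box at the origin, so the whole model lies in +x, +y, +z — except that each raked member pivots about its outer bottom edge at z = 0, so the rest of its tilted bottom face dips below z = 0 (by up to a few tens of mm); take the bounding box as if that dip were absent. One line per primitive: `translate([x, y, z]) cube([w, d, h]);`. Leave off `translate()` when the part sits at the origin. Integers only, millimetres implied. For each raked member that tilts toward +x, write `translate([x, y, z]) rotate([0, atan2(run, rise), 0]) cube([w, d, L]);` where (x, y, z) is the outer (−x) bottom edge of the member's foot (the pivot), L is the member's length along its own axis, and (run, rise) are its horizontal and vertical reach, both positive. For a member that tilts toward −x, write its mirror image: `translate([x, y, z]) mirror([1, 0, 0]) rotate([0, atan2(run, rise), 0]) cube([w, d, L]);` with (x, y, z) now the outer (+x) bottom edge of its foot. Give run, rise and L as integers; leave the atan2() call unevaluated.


// leg length = √(392² + 735²) = 833
// right-leg outer foot x = 2·392 + 108 = 892
// beam min-corner = (392, 0, 735)
translate([392, 0, 735]) cube([108, 1061, 54]);
translate([0, 78, 0]) rotate([0, atan2(392, 735), 0]) cube([37, 55, 833]);
translate([892, 78, 0]) mirror([1, 0, 0]) rotate([0, atan2(392, 735), 0]) cube([37, 55, 833]);
translate([0, 928, 0]) rotate([0, atan2(392, 735), 0]) cube([37, 55, 833]);
translate([892, 928, 0]) mirror([1, 0, 0]) rotate([0, atan2(392, 735), 0]) cube([37, 55, 833]);


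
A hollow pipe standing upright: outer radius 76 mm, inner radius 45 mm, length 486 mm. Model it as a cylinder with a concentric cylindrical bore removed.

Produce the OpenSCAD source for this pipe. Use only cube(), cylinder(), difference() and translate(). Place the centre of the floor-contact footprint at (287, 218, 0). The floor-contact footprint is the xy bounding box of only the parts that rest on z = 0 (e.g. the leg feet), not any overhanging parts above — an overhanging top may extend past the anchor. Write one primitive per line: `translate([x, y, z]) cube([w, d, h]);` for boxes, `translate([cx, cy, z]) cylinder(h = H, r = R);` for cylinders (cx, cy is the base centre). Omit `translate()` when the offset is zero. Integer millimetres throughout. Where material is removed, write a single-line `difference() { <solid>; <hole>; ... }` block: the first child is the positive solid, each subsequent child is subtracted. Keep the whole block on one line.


difference() { translate([287, 218, 0]) cylinder(h = 486, r = 76); translate([287, 218, 0]) cylinder(h = 486, r = 45); }


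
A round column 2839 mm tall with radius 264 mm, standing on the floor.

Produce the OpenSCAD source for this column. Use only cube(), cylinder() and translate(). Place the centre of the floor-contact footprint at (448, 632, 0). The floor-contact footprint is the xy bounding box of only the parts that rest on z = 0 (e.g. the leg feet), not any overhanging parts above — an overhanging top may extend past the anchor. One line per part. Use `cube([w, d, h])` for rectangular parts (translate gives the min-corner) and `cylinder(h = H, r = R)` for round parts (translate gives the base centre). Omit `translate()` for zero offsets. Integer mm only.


translate([448, 632, 0]) cylinder(h = 2839, r = 264);


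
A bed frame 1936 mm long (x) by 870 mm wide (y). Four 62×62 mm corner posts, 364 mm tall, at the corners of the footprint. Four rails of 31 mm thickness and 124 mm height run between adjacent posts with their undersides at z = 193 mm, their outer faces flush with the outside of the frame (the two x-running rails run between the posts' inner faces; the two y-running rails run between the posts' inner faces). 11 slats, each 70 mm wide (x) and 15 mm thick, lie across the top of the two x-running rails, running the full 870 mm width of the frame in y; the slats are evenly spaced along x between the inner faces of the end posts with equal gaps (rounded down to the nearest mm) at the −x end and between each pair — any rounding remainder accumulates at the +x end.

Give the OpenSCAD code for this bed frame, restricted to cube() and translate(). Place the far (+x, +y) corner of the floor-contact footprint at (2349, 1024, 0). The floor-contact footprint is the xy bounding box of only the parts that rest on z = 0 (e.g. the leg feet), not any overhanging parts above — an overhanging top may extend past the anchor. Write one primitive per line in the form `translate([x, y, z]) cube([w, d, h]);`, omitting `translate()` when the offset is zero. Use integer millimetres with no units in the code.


translate([413, 154, 0]) cube([62, 62, 364]);
translate([413, 962, 0]) cube([62, 62, 364]);
translate([2287, 154, 0]) cube([62, 62, 364]);
translate([2287, 962, 0]) cube([62, 62, 364]);
translate([475, 154, 193]) cube([1812, 31, 124]);
translate([475, 993, 193]) cube([1812, 31, 124]);
translate([413, 216, 193]) cube([31, 746, 124]);
translate([2318, 216, 193]) cube([31, 746, 124]);
translate([561, 154, 317]) cube([70, 870, 15]);
translate([717, 154, 317]) cube([70, 870, 15]);
translate([873, 154, 317]) cube([70, 870, 15]);
translate([1029, 154, 317]) cube([70, 870, 15]);
translate([1185, 154, 317]) cube([70, 870, 15]);
translate([1341, 154, 317]) cube([70, 870, 15]);
translate([1497, 154, 317]) cube([70, 870, 15]);
translate([1653, 154, 317]) cube([70, 870, 15]);
translate([1809, 154, 317]) cube([70, 870, 15]);
translate([1965, 154, 317]) cube([70, 870, 15]);
translate([2121, 154, 317]) cube([70, 870, 15]);


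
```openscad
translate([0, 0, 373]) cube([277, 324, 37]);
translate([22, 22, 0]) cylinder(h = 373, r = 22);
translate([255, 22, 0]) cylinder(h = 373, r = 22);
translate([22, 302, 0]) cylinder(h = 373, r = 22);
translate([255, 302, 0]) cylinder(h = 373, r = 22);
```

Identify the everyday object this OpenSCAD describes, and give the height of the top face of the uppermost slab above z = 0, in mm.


A stool. The seat height is 410 mm.

A 277×324×37 slab at z = 373 on four corner cylinders — a stool. The seat top is 373 + 37 = 410 mm.


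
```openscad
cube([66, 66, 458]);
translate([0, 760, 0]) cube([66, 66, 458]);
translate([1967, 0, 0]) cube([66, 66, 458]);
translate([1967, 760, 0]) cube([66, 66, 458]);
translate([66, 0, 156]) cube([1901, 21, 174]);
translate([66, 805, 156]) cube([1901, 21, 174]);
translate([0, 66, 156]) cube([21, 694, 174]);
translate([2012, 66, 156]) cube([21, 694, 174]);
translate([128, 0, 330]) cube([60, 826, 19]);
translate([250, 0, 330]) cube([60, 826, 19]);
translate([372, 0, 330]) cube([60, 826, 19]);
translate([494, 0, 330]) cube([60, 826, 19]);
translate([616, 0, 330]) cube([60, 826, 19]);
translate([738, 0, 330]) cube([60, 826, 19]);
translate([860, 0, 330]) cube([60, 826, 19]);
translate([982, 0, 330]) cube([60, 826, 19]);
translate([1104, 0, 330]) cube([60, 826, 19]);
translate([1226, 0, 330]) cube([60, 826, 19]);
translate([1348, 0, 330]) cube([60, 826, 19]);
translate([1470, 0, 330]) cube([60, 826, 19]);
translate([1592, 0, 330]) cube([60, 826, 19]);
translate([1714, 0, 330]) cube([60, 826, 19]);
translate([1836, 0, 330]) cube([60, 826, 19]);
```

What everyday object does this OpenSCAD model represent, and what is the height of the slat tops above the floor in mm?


A bed frame. The slat-top height is 349 mm.

Four posts, four rails, and a row of slats — a bed frame. Slats sit on the rails at z = 156 + 174 = 330; with slat thickness 19, the top is 349 mm.


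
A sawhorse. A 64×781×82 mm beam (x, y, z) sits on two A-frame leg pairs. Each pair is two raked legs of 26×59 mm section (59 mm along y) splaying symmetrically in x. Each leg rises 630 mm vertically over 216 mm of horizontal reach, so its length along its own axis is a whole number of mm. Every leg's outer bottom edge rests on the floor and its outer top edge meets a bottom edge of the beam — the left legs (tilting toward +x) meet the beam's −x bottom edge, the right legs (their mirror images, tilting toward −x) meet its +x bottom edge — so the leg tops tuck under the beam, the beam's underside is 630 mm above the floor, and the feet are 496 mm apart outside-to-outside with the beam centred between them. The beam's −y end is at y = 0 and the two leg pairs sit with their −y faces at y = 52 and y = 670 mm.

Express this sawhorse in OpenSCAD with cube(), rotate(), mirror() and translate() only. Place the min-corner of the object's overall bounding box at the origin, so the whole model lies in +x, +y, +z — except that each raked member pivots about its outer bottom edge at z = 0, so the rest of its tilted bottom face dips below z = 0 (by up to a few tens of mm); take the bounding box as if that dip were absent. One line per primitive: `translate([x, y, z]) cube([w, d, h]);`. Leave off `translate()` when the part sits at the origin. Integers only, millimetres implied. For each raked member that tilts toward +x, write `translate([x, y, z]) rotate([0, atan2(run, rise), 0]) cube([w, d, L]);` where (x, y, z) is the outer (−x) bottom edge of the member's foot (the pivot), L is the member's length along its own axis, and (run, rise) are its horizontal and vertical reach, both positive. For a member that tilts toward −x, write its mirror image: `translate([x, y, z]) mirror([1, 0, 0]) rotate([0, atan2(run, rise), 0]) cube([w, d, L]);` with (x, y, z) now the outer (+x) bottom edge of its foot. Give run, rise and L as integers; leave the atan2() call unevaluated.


translate([216, 0, 630]) cube([64, 781, 82]);
translate([0, 52, 0]) rotate([0, atan2(216, 630), 0]) cube([26, 59, 666]);
translate([496, 52, 0]) mirror([1, 0, 0]) rotate([0, atan2(216, 630), 0]) cube([26, 59, 666]);
translate([0, 670, 0]) rotate([0, atan2(216, 630), 0]) cube([26, 59, 666]);
translate([496, 670, 0]) mirror([1, 0, 0]) rotate([0, atan2(216, 630), 0]) cube([26, 59, 666]);


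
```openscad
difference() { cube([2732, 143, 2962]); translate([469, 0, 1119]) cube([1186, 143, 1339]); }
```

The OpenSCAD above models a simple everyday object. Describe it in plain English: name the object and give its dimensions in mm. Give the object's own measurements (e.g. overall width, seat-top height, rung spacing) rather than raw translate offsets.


A wall 2732 mm long (x), 143 mm thick (y), 2962 mm tall, with a rectangular window opening cut through it. The opening is 1186 mm wide and 1339 mm tall; its sill is at z = 1119 mm and its near (−x) edge is 469 mm from the wall's −x end. The opening passes through the full wall thickness.


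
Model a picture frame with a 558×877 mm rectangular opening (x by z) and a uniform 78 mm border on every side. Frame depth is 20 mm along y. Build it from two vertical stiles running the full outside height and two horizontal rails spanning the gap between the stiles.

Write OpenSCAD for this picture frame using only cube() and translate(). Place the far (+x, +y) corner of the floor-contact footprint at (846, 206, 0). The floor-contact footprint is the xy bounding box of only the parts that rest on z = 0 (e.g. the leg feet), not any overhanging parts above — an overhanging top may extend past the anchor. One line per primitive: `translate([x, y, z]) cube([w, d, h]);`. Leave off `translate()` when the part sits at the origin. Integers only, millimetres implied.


translate([132, 186, 0]) cube([78, 20, 1033]);
translate([768, 186, 0]) cube([78, 20, 1033]);
translate([210, 186, 0]) cube([558, 20, 78]);
translate([210, 186, 955]) cube([558, 20, 78]);


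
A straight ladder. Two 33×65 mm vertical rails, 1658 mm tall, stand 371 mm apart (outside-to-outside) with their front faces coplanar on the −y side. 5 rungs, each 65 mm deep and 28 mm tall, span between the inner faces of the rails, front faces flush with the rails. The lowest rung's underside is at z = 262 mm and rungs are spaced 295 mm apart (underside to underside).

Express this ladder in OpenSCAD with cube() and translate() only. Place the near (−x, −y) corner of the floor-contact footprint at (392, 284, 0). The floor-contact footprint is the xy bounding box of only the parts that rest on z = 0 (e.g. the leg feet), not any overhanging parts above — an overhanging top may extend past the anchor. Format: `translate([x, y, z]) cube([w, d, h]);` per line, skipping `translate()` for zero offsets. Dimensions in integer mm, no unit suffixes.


translate([392, 284, 0]) cube([33, 65, 1658]);
translate([730, 284, 0]) cube([33, 65, 1658]);
translate([425, 284, 262]) cube([305, 65, 28]);
translate([425, 284, 557]) cube([305, 65, 28]);
translate([425, 284, 852]) cube([305, 65, 28]);
translate([425, 284, 1147]) cube([305, 65, 28]);
translate([425, 284, 1442]) cube([305, 65, 28]);


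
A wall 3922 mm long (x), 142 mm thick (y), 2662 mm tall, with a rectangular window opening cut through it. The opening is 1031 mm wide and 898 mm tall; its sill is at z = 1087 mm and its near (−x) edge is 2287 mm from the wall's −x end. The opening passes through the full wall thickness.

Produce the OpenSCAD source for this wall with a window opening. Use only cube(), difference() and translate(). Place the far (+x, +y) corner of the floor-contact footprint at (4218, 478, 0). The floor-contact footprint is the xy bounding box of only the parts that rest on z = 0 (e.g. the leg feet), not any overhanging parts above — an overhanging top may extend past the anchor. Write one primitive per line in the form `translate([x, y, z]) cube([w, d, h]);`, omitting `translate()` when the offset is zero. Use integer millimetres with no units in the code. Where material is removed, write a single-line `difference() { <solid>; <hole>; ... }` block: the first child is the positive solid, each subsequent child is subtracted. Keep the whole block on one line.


difference() { translate([296, 336, 0]) cube([3922, 142, 2662]); translate([2583, 336, 1087]) cube([1031, 142, 898]); }


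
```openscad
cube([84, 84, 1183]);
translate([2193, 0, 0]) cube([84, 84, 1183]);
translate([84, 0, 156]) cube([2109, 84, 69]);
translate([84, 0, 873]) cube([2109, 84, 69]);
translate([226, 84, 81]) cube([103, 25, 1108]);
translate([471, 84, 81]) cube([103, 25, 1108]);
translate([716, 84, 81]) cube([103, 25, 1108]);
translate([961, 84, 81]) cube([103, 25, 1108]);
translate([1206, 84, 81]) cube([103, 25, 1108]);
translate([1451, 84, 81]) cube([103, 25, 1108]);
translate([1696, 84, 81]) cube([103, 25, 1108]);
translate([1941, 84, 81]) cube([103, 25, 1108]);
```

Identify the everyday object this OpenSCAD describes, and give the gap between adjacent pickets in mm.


A fence section. The picket gap is 142 mm.

Two posts, two rails, 8 pickets — a fence section. Span 2109 mm holds 8 pickets of 103 mm with 9 equal gaps: ⌊(2109 − 8·103) / 9⌋ = 142 mm.


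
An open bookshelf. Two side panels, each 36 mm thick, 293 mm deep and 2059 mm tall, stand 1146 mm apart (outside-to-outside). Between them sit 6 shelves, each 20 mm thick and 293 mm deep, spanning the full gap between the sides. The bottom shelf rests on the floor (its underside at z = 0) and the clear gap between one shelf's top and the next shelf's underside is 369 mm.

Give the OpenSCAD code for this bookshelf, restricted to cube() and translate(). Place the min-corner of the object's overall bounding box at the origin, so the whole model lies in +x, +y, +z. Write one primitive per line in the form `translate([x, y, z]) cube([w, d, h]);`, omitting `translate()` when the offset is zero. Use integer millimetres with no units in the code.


cube([36, 293, 2059]);
translate([1110, 0, 0]) cube([36, 293, 2059]);
translate([36, 0, 0]) cube([1074, 293, 20]);
translate([36, 0, 389]) cube([1074, 293, 20]);
translate([36, 0, 778]) cube([1074, 293, 20]);
translate([36, 0, 1167]) cube([1074, 293, 20]);
translate([36, 0, 1556]) cube([1074, 293, 20]);
translate([36, 0, 1945]) cube([1074, 293, 20]);


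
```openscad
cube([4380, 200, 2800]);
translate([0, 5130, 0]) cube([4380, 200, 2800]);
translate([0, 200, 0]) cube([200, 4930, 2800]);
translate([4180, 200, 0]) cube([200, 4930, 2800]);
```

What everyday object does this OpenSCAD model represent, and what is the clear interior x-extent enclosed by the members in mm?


A house (or room) frame. The interior width is 3980 mm.

Four 2800 mm walls enclosing a rectangle with no floor or roof — a room or house frame. Outside width is 4380 mm and wall thickness is 200 mm, so the interior width is 4380 − 2 × 200 = 3980 mm.


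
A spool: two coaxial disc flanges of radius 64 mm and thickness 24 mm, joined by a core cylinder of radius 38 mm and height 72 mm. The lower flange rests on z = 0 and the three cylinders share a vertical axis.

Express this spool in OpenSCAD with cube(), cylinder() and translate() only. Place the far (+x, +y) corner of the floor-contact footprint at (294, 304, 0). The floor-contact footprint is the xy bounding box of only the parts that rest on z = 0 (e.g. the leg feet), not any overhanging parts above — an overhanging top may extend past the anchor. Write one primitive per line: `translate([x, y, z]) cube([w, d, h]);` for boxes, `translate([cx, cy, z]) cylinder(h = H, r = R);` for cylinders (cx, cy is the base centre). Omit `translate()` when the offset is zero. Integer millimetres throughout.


translate([230, 240, 0]) cylinder(h = 24, r = 64);
translate([230, 240, 24]) cylinder(h = 72, r = 38);
translate([230, 240, 96]) cylinder(h = 24, r = 64);


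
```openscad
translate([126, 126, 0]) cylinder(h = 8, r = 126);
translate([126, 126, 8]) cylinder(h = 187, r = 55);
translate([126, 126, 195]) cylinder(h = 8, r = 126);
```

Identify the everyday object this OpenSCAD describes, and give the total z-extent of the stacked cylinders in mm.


A spool. The overall height is 203 mm.

Three coaxial cylinders, large–small–large — a spool. Two 8 mm flanges and a 187 mm core give 8 + 187 + 8 = 203 mm.


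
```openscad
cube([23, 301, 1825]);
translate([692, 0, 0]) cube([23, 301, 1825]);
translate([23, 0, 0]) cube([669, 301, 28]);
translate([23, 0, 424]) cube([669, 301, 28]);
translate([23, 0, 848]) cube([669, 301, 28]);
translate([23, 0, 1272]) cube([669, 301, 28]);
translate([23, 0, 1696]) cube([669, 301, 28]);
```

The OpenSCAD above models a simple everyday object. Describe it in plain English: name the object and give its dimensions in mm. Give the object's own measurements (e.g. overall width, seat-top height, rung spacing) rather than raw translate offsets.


An open bookshelf. Two side panels, each 23 mm thick, 301 mm deep and 1825 mm tall, stand 715 mm apart (outside-to-outside). Between them sit 5 shelves, each 28 mm thick and 301 mm deep, spanning the full gap between the sides. The bottom shelf rests on the floor (its underside at z = 0) and the clear gap between one shelf's top and the next shelf's underside is 396 mm.


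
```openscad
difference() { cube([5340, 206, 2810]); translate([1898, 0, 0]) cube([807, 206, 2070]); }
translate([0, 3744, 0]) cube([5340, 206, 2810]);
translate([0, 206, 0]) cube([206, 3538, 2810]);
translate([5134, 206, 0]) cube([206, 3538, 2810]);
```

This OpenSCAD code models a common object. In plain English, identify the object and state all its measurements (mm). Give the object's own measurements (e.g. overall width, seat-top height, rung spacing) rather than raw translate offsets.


A single room: four walls, each 2810 mm tall and 206 mm thick, enclosing an outside footprint 5340×3950 mm (x × y), no floor or roof. The front and back walls (−y and +y sides) run the full x-width; the side walls fit between their inner faces. A door opening 807 mm wide and 2070 mm tall is cut through the front wall from the floor up, its −x edge 1898 mm from the wall's −x end.


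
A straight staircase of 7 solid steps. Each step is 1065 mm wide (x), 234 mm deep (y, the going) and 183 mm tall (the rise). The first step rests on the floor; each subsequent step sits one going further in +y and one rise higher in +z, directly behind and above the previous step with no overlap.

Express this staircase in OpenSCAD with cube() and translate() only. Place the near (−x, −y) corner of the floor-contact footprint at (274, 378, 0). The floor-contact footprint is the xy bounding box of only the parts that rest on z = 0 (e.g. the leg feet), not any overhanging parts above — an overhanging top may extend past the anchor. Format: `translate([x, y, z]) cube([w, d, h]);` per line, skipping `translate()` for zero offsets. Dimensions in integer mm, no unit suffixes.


translate([274, 378, 0]) cube([1065, 234, 183]);
translate([274, 612, 183]) cube([1065, 234, 183]);
translate([274, 846, 366]) cube([1065, 234, 183]);
translate([274, 1080, 549]) cube([1065, 234, 183]);
translate([274, 1314, 732]) cube([1065, 234, 183]);
translate([274, 1548, 915]) cube([1065, 234, 183]);
translate([274, 1782, 1098]) cube([1065, 234, 183]);


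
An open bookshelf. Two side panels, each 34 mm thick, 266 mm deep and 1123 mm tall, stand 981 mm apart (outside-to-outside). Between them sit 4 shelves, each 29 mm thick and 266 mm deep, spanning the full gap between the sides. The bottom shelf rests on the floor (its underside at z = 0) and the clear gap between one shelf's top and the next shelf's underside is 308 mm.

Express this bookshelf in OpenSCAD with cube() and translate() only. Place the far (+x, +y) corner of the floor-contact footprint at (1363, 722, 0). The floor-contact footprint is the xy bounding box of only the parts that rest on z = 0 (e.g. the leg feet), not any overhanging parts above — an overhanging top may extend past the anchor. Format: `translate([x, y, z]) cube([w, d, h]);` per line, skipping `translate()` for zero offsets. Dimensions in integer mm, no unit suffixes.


translate([382, 456, 0]) cube([34, 266, 1123]);
translate([1329, 456, 0]) cube([34, 266, 1123]);
translate([416, 456, 0]) cube([913, 266, 29]);
translate([416, 456, 337]) cube([913, 266, 29]);
translate([416, 456, 674]) cube([913, 266, 29]);
translate([416, 456, 1011]) cube([913, 266, 29]);


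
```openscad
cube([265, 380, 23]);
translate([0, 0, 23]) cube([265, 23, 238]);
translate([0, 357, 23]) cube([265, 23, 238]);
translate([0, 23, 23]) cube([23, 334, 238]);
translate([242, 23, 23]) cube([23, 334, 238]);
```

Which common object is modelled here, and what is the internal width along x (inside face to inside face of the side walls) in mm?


An open box. The internal width is 219 mm.

A 265×380 base slab with four walls standing on it — an open box. The base is 265 mm wide and the walls are 23 mm thick, so the internal width is 265 − 2 × 23 = 219 mm.


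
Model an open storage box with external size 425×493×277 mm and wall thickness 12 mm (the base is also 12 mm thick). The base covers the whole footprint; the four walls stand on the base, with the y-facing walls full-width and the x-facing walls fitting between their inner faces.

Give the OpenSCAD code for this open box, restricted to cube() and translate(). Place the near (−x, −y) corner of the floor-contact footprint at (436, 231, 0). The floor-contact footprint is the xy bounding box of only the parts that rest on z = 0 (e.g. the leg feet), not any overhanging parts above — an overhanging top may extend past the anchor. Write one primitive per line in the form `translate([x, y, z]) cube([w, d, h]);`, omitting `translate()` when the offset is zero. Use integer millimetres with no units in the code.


translate([436, 231, 0]) cube([425, 493, 12]);
translate([436, 231, 12]) cube([425, 12, 265]);
translate([436, 712, 12]) cube([425, 12, 265]);
translate([436, 243, 12]) cube([12, 469, 265]);
translate([849, 243, 12]) cube([12, 469, 265]);


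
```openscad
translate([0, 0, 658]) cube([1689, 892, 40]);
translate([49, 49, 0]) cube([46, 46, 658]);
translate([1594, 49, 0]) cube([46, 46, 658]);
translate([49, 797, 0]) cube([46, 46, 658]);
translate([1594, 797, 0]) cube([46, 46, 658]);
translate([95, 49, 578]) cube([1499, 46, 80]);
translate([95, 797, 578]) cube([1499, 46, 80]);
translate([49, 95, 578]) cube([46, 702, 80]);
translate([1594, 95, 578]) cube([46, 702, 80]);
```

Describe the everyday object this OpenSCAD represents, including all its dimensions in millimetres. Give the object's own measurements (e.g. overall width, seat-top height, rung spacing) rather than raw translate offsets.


A table: top 1689 mm (x) × 892 mm (y), 40 mm thick, upper face at z = 698 mm, on four 46×46 mm square legs, each inset 49 mm from the nearest pair of top edges from z = 0 to the bottom of the top. Four apron rails, 46 mm thick and 80 mm tall, run between adjacent legs with their top edges flush with the underside of the top and their outer faces flush with the legs' outer faces.


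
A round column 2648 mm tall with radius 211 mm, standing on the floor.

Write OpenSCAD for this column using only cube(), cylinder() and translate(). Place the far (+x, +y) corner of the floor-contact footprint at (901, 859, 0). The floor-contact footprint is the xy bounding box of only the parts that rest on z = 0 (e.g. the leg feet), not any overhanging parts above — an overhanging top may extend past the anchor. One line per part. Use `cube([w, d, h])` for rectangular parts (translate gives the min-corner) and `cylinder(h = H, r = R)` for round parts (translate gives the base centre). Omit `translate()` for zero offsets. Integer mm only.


translate([690, 648, 0]) cylinder(h = 2648, r = 211);


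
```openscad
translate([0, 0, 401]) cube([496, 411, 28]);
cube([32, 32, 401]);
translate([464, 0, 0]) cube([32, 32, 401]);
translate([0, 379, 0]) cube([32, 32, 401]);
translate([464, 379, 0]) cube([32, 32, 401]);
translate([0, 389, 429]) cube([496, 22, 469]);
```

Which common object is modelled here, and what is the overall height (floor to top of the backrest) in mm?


A chair. The overall height is 898 mm.

A slab on four corner posts with a tall panel at the back — a chair. The seat slab sits at z = 401 with thickness 28, and the 469 mm backrest starts at the seat top, so the overall height is 401 + 28 + 469 = 898 mm.


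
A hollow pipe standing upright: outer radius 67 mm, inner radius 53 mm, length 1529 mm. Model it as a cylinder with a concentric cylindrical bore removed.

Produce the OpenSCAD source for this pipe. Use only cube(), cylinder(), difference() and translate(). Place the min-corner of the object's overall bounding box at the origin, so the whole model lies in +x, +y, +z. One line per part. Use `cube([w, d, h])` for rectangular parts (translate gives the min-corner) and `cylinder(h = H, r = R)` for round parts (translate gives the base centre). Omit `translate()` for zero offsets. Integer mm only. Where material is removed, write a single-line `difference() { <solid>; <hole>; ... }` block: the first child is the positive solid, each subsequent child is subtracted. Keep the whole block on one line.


difference() { translate([67, 67, 0]) cylinder(h = 1529, r = 67); translate([67, 67, 0]) cylinder(h = 1529, r = 53); }


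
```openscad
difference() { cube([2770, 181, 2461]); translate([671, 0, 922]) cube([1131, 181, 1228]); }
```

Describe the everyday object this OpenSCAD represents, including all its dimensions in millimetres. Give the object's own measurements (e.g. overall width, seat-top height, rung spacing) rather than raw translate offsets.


A wall 2770 mm long (x), 181 mm thick (y), 2461 mm tall, with a rectangular window opening cut through it. The opening is 1131 mm wide and 1228 mm tall; its sill is at z = 922 mm and its near (−x) edge is 671 mm from the wall's −x end. The opening passes through the full wall thickness.


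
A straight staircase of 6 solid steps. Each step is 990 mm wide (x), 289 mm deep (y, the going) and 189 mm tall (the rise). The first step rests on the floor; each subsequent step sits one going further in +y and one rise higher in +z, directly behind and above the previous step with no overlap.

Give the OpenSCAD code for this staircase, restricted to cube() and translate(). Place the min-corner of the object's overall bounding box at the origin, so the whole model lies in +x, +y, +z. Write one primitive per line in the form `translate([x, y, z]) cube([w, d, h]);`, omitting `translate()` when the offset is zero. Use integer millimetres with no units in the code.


cube([990, 289, 189]);
translate([0, 289, 189]) cube([990, 289, 189]);
translate([0, 578, 378]) cube([990, 289, 189]);
translate([0, 867, 567]) cube([990, 289, 189]);
translate([0, 1156, 756]) cube([990, 289, 189]);
translate([0, 1445, 945]) cube([990, 289, 189]);


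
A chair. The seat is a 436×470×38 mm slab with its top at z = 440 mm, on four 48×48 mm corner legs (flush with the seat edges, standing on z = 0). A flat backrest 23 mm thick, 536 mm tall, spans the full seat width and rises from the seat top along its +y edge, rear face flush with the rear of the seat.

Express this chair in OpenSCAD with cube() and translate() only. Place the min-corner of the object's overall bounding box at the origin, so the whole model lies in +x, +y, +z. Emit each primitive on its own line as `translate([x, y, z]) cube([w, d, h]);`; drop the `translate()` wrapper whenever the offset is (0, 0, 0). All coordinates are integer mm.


// leg_h = 440 - 38 = 402
translate([0, 0, 402]) cube([436, 470, 38]);
cube([48, 48, 402]);
translate([388, 0, 0]) cube([48, 48, 402]);
translate([0, 422, 0]) cube([48, 48, 402]);
translate([388, 422, 0]) cube([48, 48, 402]);
translate([0, 447, 440]) cube([436, 23, 536]);


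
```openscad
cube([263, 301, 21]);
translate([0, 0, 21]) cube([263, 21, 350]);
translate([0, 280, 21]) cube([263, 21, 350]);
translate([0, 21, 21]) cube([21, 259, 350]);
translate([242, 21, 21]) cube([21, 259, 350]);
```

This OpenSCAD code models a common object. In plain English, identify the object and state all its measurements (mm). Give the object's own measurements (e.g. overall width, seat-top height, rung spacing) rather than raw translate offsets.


An open-topped rectangular box: outside dimensions 263×301×371 mm, with a uniform wall and base thickness of 21 mm. The base is a full 263×301 slab on the floor; four walls sit on top of the base. The front and back walls (the −y and +y sides) span the full width; the two side walls fit between them.


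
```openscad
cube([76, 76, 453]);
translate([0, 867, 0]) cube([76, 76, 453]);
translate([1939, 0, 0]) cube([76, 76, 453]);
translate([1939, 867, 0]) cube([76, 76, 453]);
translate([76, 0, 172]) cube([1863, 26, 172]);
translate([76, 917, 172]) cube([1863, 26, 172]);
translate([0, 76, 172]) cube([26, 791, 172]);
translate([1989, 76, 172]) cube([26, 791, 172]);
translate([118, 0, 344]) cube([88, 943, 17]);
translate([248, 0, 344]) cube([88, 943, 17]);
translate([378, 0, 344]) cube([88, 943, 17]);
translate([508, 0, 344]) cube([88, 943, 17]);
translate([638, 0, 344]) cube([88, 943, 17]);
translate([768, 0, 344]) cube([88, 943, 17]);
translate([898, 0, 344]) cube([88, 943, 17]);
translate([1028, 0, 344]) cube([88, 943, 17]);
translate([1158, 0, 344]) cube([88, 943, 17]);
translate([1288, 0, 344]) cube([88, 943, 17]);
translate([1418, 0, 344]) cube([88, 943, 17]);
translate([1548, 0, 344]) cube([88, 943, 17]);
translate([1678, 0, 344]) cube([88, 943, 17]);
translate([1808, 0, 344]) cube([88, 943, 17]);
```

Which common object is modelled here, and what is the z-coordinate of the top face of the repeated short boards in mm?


A bed frame. The slat-top height is 361 mm.

Four posts, four rails, and a row of slats — a bed frame. Slats sit on the rails at z = 172 + 172 = 344; with slat thickness 17, the top is 361 mm.


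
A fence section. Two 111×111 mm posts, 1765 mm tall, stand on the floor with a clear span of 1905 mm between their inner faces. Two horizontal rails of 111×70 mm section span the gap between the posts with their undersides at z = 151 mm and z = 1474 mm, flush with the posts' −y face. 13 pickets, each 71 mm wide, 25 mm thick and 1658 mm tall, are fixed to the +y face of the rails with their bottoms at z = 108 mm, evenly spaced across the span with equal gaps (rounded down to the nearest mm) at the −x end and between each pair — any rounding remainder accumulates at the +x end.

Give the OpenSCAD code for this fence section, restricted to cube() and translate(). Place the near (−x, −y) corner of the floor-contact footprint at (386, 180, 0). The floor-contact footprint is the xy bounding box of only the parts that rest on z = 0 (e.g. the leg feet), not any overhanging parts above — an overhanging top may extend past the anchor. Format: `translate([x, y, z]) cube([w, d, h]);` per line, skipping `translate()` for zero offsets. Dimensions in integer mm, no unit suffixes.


translate([386, 180, 0]) cube([111, 111, 1765]);
translate([2402, 180, 0]) cube([111, 111, 1765]);
translate([497, 180, 151]) cube([1905, 111, 70]);
translate([497, 180, 1474]) cube([1905, 111, 70]);
translate([567, 291, 108]) cube([71, 25, 1658]);
translate([708, 291, 108]) cube([71, 25, 1658]);
translate([849, 291, 108]) cube([71, 25, 1658]);
translate([990, 291, 108]) cube([71, 25, 1658]);
translate([1131, 291, 108]) cube([71, 25, 1658]);
translate([1272, 291, 108]) cube([71, 25, 1658]);
translate([1413, 291, 108]) cube([71, 25, 1658]);
translate([1554, 291, 108]) cube([71, 25, 1658]);
translate([1695, 291, 108]) cube([71, 25, 1658]);
translate([1836, 291, 108]) cube([71, 25, 1658]);
translate([1977, 291, 108]) cube([71, 25, 1658]);
translate([2118, 291, 108]) cube([71, 25, 1658]);
translate([2259, 291, 108]) cube([71, 25, 1658]);


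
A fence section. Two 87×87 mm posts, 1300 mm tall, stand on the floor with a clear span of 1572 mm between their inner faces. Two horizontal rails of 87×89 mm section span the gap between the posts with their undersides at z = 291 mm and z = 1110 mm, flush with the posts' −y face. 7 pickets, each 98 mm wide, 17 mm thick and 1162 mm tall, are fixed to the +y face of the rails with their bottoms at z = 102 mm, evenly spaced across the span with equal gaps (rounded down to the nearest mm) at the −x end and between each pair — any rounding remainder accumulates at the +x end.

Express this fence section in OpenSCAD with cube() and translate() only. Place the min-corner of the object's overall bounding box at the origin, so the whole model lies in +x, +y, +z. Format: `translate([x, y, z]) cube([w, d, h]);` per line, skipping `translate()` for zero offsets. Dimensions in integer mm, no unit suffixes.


cube([87, 87, 1300]);
translate([1659, 0, 0]) cube([87, 87, 1300]);
translate([87, 0, 291]) cube([1572, 87, 89]);
translate([87, 0, 1110]) cube([1572, 87, 89]);
translate([197, 87, 102]) cube([98, 17, 1162]);
translate([405, 87, 102]) cube([98, 17, 1162]);
translate([613, 87, 102]) cube([98, 17, 1162]);
translate([821, 87, 102]) cube([98, 17, 1162]);
translate([1029, 87, 102]) cube([98, 17, 1162]);
translate([1237, 87, 102]) cube([98, 17, 1162]);
translate([1445, 87, 102]) cube([98, 17, 1162]);


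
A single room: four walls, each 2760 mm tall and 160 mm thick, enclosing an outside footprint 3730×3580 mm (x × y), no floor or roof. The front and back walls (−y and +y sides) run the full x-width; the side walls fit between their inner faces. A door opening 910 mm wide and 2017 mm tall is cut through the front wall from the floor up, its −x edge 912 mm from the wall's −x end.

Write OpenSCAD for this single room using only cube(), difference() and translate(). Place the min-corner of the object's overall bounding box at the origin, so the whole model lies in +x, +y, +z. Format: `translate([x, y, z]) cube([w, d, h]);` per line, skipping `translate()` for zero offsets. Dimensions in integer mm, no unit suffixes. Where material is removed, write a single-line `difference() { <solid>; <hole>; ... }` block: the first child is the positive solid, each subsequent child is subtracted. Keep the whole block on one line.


difference() { cube([3730, 160, 2760]); translate([912, 0, 0]) cube([910, 160, 2017]); }
translate([0, 3420, 0]) cube([3730, 160, 2760]);
translate([0, 160, 0]) cube([160, 3260, 2760]);
translate([3570, 160, 0]) cube([160, 3260, 2760]);
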